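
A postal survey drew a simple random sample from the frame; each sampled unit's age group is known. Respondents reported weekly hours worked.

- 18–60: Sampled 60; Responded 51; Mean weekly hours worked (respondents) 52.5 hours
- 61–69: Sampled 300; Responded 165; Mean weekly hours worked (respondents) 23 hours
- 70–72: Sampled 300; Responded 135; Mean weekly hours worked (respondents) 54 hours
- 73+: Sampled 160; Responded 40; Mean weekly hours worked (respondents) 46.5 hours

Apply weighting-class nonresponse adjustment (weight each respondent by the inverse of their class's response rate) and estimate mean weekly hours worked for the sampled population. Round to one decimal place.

Response rates by class: 18–60 51/60 = 85%, 61–69 165/300 = 55%, 70–72 135/300 = 45%, 73+ 40/160 = 25%.
Weighting each respondent by the inverse class response rate inflates each class back to its sampled size, so the class weight is n_sampled:
  18–60: 60 × 52.5 = 3150
  61–69: 300 × 23 = 6900
  70–72: 300 × 54 = 16,200
  73+: 160 × 46.5 = 7440
Adjusted estimate = 33,690 / 820 = 41.0854 → 41.1.

41.1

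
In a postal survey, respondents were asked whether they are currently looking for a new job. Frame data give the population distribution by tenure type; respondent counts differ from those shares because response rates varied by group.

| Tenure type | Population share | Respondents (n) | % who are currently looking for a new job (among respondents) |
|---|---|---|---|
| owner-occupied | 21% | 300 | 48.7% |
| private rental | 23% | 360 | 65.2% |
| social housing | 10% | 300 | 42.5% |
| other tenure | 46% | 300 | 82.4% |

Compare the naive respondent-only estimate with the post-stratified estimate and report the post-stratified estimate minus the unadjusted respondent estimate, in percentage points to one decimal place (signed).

+7.4 percentage points

Without adjustment, the pooled respondent share is:
  (300/1260)×48.7 + (360/1260)×65.2 + (300/1260)×42.5 + (300/1260)×82.4 = 59.9619%
Post-stratifying to population shares instead:
  0.21×48.7 + 0.23×65.2 + 0.1×42.5 + 0.46×82.4 = 67.377%
Difference = 67.377 − 59.9619 = 7.4151 pp.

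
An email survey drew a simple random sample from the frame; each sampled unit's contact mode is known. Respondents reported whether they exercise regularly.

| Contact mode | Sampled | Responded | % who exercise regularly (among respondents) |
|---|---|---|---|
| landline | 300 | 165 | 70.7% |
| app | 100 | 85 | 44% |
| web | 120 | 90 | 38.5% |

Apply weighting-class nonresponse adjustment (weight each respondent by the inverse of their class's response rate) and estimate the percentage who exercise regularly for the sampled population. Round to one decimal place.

58.1%

Class response rates: landline 165/300 = 55%, app 85/100 = 85%, web 90/120 = 75%.
With weight = n_sampled/n_responded per class, the weighted class total is n_sampled:
  landline: 300 × 70.7 = 21,210
  app: 100 × 44 = 4400
  web: 120 × 38.5 = 4620
Adjusted estimate = 30,230 / 520 = 58.1346 → 58.1%.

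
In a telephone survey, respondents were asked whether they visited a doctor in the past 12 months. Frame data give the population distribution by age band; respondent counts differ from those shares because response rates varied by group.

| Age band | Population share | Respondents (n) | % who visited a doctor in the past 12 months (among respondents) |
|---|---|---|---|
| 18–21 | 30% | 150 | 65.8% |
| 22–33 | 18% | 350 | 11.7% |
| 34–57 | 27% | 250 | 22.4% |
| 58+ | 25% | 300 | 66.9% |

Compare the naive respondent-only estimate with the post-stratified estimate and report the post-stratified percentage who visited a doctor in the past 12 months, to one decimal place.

Unadjusted (pooled respondent) estimate weights by respondent counts:
  (150/1050)×65.8 + (350/1050)×11.7 + (250/1050)×22.4 + (300/1050)×66.9 = 37.7476%
Post-stratifying to population shares instead:
  0.3×65.8 + 0.18×11.7 + 0.27×22.4 + 0.25×66.9 = 44.619%

44.6%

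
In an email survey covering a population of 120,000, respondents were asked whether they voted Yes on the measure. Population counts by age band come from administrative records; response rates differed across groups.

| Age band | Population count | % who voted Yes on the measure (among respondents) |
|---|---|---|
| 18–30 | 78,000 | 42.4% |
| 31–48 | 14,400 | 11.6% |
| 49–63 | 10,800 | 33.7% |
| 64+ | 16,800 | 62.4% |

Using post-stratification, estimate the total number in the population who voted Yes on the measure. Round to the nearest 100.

48,900

Each cell contributes its population count × the respondent rate:
  18–30: 78,000 × 42.4% = 33,072
  31–48: 14,400 × 11.6% = 1670.4
  49–63: 10,800 × 33.7% = 3639.6
  64+: 16,800 × 62.4% = 10483.2
Estimated total = 48865.2 → 48,900.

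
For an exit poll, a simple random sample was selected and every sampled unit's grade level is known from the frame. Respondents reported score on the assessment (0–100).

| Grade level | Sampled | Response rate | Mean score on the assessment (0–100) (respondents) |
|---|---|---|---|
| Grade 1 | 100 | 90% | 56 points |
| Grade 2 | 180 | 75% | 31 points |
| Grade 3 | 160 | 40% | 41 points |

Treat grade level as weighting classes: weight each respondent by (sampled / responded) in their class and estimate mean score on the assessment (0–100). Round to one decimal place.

40.3

Weighting each respondent by the inverse class response rate inflates each class back to its sampled size, so the class weight is n_sampled:
  Grade 1: 100 × 56 = 5600
  Grade 2: 180 × 31 = 5580
  Grade 3: 160 × 41 = 6560
Adjusted estimate = 17,740 / 440 = 40.3182 → 40.3.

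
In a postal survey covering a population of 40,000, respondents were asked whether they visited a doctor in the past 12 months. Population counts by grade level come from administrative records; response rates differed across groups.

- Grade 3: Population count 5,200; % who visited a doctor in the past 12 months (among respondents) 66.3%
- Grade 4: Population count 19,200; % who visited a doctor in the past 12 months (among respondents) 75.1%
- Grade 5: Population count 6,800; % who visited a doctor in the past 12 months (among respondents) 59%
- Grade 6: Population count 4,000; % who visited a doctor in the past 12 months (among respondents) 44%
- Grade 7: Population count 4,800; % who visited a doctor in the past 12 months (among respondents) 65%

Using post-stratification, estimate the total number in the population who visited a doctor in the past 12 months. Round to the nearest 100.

26,800

Estimated count per cell = population count × respondent percentage:
  Grade 3: 5,200 × 66.3% = 3447.6
  Grade 4: 19,200 × 75.1% = 14419.2
  Grade 5: 6,800 × 59% = 4012
  Grade 6: 4,000 × 44% = 1760
  Grade 7: 4,800 × 65% = 3120
Estimated total = 26758.8 → 26,800.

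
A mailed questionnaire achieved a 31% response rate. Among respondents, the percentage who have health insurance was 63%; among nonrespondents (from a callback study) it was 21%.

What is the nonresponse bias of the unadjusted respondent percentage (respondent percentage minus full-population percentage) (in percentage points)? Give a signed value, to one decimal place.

Nonresponse fraction = 1 − 0.31 = 0.69.
Bias = (nonresponse fraction) × (respondent percentage − nonrespondent percentage)
     = 0.69 × (63 − 21) = 0.69 × 42 = 28.98.

+29.0 percentage points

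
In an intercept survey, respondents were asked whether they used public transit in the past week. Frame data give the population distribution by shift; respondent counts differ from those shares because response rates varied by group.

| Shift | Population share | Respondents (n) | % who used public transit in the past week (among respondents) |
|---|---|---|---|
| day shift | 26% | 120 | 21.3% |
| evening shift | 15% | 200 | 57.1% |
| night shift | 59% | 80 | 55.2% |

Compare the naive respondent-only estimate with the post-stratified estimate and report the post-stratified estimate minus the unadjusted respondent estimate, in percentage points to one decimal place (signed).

Unadjusted (pooled respondent) estimate weights by respondent counts:
  (120/400)×21.3 + (200/400)×57.1 + (80/400)×55.2 = 45.98%
Post-stratified estimate weights by population shares:
  0.26×21.3 + 0.15×57.1 + 0.59×55.2 = 46.671%
Difference = 46.671 − 45.98 = 0.691 pp.

+0.7 percentage points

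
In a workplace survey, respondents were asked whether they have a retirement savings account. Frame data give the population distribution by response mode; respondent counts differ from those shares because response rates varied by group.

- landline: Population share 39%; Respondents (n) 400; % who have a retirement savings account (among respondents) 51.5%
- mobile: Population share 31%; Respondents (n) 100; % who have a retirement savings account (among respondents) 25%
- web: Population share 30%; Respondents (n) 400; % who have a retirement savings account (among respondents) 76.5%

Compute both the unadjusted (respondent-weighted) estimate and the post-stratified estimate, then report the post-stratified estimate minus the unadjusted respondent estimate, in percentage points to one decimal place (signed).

-8.9 percentage points

Naive respondent-only estimate (weights = respondent counts):
  (400/900)×51.5 + (100/900)×25 + (400/900)×76.5 = 59.6667%
Post-stratifying to population shares instead:
  0.39×51.5 + 0.31×25 + 0.3×76.5 = 50.785%
Difference = 50.785 − 59.6667 = -8.8817 pp.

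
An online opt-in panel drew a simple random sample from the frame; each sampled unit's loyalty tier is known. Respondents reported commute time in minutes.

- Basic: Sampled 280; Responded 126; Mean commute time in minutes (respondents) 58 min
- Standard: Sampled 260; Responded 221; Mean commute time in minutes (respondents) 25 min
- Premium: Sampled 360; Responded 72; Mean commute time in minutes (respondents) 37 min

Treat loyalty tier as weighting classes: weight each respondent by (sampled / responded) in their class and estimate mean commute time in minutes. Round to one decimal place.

40.1

Class response rates: Basic 126/280 = 45%, Standard 221/260 = 85%, Premium 72/360 = 20%.
With weight = n_sampled/n_responded per class, the weighted class total is n_sampled:
  Basic: 280 × 58 = 16,240
  Standard: 260 × 25 = 6500
  Premium: 360 × 37 = 13,320
Adjusted estimate = 36,060 / 900 = 40.0667 → 40.1.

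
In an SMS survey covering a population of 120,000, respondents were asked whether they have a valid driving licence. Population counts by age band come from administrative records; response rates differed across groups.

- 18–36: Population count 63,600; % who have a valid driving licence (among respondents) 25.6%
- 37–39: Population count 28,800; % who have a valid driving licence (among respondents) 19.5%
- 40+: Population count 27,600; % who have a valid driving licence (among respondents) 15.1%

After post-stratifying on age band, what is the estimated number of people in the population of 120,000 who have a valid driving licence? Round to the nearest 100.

26,100

Apply each group's respondent rate to its population count:
  18–36: 63,600 × 25.6% = 16281.6
  37–39: 28,800 × 19.5% = 5616
  40+: 27,600 × 15.1% = 4167.6
Estimated total = 26065.2 → 26,100.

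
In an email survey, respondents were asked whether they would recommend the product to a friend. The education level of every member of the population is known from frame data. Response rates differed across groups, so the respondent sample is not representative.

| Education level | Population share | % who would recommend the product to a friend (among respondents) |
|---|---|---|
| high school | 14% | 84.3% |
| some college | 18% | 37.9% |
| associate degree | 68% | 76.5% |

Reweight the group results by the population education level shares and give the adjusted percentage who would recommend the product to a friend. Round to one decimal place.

Reweight to the known education level distribution:
  high school: 0.14 × 84.3 = 11.802
  some college: 0.18 × 37.9 = 6.822
  associate degree: 0.68 × 76.5 = 52.02
Post-stratified estimate = 70.644 → 70.6%.

70.6%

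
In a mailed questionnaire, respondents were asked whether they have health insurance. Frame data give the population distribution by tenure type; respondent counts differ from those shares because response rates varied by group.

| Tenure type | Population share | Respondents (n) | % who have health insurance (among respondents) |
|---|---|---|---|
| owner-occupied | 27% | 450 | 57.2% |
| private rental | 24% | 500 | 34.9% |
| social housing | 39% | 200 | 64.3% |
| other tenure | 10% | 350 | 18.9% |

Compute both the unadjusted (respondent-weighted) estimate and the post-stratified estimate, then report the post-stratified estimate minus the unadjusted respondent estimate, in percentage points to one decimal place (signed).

+9.0 percentage points

Unadjusted (pooled respondent) estimate weights by respondent counts:
  (450/1500)×57.2 + (500/1500)×34.9 + (200/1500)×64.3 + (350/1500)×18.9 = 41.7767%
Reweighting by population tenure type shares:
  0.27×57.2 + 0.24×34.9 + 0.39×64.3 + 0.1×18.9 = 50.787%
Difference = 50.787 − 41.7767 = 9.0103 pp.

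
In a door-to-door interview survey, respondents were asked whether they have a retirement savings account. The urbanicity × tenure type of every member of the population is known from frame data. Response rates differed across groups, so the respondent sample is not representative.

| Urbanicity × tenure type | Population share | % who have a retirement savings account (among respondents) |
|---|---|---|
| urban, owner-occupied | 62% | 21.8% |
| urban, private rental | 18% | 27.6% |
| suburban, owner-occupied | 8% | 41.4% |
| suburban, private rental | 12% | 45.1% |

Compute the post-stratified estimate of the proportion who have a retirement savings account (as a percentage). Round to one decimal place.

27.2%

Weight each group's respondent value by its population share:
  urban, owner-occupied: 0.62 × 21.8 = 13.516
  urban, private rental: 0.18 × 27.6 = 4.968
  suburban, owner-occupied: 0.08 × 41.4 = 3.312
  suburban, private rental: 0.12 × 45.1 = 5.412
Post-stratified estimate = 27.208 → 27.2%.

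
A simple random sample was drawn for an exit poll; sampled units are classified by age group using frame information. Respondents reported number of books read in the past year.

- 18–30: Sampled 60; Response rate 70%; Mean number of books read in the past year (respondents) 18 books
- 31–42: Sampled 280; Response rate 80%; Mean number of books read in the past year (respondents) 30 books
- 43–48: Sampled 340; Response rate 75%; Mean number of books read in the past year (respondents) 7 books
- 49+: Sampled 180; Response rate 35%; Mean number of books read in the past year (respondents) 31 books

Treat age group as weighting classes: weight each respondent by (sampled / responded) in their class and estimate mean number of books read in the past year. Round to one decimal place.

20.3

Each respondent's weight = sampled/responded in their class; summing within a class gives n_sampled, so:
  18–30: 60 × 18 = 1080
  31–42: 280 × 30 = 8400
  43–48: 340 × 7 = 2380
  49+: 180 × 31 = 5580
Adjusted estimate = 17,440 / 860 = 20.2791 → 20.3.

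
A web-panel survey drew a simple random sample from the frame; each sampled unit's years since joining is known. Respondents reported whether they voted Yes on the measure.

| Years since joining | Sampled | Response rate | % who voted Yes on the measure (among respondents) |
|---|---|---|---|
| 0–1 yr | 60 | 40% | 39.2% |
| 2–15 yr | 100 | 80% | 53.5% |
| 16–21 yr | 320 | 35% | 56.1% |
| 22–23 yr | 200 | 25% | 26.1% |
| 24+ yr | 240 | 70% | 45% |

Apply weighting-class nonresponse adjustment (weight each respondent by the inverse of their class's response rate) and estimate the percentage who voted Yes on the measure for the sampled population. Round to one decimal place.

With weight = n_sampled/n_responded per class, the weighted class total is n_sampled:
  0–1 yr: 60 × 39.2 = 2352
  2–15 yr: 100 × 53.5 = 5350
  16–21 yr: 320 × 56.1 = 17,952
  22–23 yr: 200 × 26.1 = 5220
  24+ yr: 240 × 45 = 10,800
Adjusted estimate = 41,674 / 920 = 45.2978 → 45.3%.

45.3%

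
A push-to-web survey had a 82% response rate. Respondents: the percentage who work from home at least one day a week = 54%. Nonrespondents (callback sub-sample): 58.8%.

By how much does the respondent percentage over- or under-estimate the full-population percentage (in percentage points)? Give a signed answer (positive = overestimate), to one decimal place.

-0.9 percentage points

Nonresponse fraction = 1 − 0.82 = 0.18.
Bias = (nonresponse fraction) × (respondent percentage − nonrespondent percentage)
     = 0.18 × (54 − 58.8) = 0.18 × -4.8 = -0.864.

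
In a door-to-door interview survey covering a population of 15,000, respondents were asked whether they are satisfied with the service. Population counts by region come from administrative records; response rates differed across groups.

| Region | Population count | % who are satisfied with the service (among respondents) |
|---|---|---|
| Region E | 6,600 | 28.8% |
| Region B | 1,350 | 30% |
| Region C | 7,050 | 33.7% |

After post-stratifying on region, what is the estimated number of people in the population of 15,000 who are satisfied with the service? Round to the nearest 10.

Apply each group's respondent rate to its population count:
  Region E: 6,600 × 28.8% = 1900.8
  Region B: 1,350 × 30% = 405
  Region C: 7,050 × 33.7% = 2375.85
Estimated total = 4681.65 → 4,680.

4,680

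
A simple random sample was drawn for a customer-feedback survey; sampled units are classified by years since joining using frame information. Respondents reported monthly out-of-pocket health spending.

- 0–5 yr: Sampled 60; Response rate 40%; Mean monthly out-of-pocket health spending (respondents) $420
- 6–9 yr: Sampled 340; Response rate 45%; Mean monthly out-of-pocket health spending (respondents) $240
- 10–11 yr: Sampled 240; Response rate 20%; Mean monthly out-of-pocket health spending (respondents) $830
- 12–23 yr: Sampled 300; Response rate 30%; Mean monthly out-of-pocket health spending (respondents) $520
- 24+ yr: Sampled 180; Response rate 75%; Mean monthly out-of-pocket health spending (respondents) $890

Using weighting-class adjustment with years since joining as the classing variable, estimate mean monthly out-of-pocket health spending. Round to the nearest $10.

With weight = n_sampled/n_responded per class, the weighted class total is n_sampled:
  0–5 yr: 60 × 420 = 25,200
  6–9 yr: 340 × 240 = 81,600
  10–11 yr: 240 × 830 = 199,200
  12–23 yr: 300 × 520 = 156,000
  24+ yr: 180 × 890 = 160,200
Adjusted estimate = 622,200 / 1,120 = 555.536 → $560.

$560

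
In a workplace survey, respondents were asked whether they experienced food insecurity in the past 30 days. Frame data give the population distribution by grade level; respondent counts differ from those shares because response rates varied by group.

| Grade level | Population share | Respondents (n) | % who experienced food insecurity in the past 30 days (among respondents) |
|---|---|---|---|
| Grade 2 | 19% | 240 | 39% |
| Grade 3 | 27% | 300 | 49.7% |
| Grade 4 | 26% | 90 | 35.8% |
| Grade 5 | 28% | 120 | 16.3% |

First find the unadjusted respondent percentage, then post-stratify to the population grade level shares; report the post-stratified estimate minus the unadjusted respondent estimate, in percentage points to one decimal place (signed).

Naive respondent-only estimate (weights = respondent counts):
  (240/750)×39 + (300/750)×49.7 + (90/750)×35.8 + (120/750)×16.3 = 39.264%
Reweighting by population grade level shares:
  0.19×39 + 0.27×49.7 + 0.26×35.8 + 0.28×16.3 = 34.701%
Difference = 34.701 − 39.264 = -4.563 pp.

-4.6 percentage points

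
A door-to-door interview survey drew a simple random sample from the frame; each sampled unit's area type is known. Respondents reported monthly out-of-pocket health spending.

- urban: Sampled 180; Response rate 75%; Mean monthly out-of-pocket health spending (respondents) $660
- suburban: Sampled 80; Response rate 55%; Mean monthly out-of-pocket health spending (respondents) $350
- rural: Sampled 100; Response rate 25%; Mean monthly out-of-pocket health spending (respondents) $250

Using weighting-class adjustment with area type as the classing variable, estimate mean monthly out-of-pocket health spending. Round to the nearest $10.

Each respondent's weight = sampled/responded in their class; summing within a class gives n_sampled, so:
  urban: 180 × 660 = 118,800
  suburban: 80 × 350 = 28,000
  rural: 100 × 250 = 25,000
Adjusted estimate = 171,800 / 360 = 477.222 → $480.

$480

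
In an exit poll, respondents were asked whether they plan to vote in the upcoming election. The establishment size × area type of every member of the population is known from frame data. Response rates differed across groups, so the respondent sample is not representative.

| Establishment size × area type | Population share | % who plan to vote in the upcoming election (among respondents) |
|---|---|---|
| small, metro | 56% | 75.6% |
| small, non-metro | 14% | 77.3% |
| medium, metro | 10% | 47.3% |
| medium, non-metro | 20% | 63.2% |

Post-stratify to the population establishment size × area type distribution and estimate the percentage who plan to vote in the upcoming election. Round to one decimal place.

Each cell contributes population-share × respondent value:
  small, metro: 0.56 × 75.6 = 42.336
  small, non-metro: 0.14 × 77.3 = 10.822
  medium, metro: 0.1 × 47.3 = 4.73
  medium, non-metro: 0.2 × 63.2 = 12.64
Post-stratified estimate = 70.528 → 70.5%.

70.5%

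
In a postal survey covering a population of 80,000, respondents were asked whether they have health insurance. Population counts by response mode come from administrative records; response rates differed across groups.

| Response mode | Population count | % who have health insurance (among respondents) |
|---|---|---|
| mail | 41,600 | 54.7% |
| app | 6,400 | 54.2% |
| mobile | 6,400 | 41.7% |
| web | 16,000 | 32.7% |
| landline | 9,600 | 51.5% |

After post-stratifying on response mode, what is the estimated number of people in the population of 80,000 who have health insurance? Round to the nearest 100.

Each cell contributes its population count × the respondent rate:
  mail: 41,600 × 54.7% = 22755.2
  app: 6,400 × 54.2% = 3468.8
  mobile: 6,400 × 41.7% = 2668.8
  web: 16,000 × 32.7% = 5232
  landline: 9,600 × 51.5% = 4944
Estimated total = 39068.8 → 39,100.

39,100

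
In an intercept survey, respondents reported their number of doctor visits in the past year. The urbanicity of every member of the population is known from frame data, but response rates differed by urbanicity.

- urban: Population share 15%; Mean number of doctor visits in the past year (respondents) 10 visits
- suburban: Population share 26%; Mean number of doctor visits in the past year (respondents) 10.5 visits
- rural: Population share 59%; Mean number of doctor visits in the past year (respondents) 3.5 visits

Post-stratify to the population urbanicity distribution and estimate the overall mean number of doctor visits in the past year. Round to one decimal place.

6.3

Reweight to the known urbanicity distribution:
  urban: 0.15 × 10 = 1.5
  suburban: 0.26 × 10.5 = 2.73
  rural: 0.59 × 3.5 = 2.065
Post-stratified estimate = 6.295 → 6.3.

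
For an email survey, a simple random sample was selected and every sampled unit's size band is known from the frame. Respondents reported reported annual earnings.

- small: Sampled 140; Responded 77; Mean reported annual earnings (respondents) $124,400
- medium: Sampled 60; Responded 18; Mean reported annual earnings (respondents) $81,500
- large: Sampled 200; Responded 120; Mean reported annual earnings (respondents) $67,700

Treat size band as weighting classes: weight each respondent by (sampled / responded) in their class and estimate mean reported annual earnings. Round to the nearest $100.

$89,600

Response rates by class: small 77/140 = 55%, medium 18/60 = 30%, large 120/200 = 60%.
Each respondent's weight = sampled/responded in their class; summing within a class gives n_sampled, so:
  small: 140 × 124,400 = 17,416,000
  medium: 60 × 81,500 = 4,890,000
  large: 200 × 67,700 = 13,540,000
Adjusted estimate = 35,846,000 / 400 = 89,615 → $89,600.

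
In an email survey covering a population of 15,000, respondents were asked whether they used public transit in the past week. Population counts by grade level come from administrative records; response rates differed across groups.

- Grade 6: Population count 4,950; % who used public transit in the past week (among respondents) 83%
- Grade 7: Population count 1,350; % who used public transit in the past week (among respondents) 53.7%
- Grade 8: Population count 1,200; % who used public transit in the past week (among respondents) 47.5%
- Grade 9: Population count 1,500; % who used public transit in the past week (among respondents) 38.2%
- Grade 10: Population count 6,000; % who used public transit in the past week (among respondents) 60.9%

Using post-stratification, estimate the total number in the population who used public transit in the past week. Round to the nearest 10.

9,630

Apply each group's respondent rate to its population count:
  Grade 6: 4,950 × 83% = 4108.5
  Grade 7: 1,350 × 53.7% = 724.95
  Grade 8: 1,200 × 47.5% = 570
  Grade 9: 1,500 × 38.2% = 573
  Grade 10: 6,000 × 60.9% = 3654
Estimated total = 9630.45 → 9,630.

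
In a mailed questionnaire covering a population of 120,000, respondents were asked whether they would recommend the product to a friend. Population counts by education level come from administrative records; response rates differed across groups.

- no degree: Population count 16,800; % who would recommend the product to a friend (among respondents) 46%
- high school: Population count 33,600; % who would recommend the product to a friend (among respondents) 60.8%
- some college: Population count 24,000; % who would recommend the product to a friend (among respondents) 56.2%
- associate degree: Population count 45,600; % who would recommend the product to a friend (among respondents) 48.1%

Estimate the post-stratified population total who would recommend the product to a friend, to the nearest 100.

Apply each group's respondent rate to its population count:
  no degree: 16,800 × 46% = 7728
  high school: 33,600 × 60.8% = 20428.8
  some college: 24,000 × 56.2% = 13,488
  associate degree: 45,600 × 48.1% = 21933.6
Estimated total = 63578.4 → 63,600.

63,600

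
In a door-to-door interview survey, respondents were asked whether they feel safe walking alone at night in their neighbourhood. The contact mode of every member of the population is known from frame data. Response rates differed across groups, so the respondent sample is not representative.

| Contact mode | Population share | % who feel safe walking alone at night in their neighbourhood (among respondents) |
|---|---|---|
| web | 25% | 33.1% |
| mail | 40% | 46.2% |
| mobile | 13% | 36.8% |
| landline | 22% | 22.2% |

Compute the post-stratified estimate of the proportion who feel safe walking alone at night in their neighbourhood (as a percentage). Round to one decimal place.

Weight each group's respondent value by its population share:
  web: 0.25 × 33.1 = 8.275
  mail: 0.4 × 46.2 = 18.48
  mobile: 0.13 × 36.8 = 4.784
  landline: 0.22 × 22.2 = 4.884
Post-stratified estimate = 36.423 → 36.4%.

36.4%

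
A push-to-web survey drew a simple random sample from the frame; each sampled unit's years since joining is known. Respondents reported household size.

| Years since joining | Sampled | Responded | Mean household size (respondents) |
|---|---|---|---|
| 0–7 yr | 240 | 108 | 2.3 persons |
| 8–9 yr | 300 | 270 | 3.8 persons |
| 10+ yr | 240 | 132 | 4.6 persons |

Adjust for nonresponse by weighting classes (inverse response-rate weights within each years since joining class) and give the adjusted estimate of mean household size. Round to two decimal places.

Response rates by class: 0–7 yr 108/240 = 45%, 8–9 yr 270/300 = 90%, 10+ yr 132/240 = 55%.
Weighting each respondent by the inverse class response rate inflates each class back to its sampled size, so the class weight is n_sampled:
  0–7 yr: 240 × 2.3 = 552
  8–9 yr: 300 × 3.8 = 1140
  10+ yr: 240 × 4.6 = 1104
Adjusted estimate = 2796 / 780 = 3.58461 → 3.58.

3.58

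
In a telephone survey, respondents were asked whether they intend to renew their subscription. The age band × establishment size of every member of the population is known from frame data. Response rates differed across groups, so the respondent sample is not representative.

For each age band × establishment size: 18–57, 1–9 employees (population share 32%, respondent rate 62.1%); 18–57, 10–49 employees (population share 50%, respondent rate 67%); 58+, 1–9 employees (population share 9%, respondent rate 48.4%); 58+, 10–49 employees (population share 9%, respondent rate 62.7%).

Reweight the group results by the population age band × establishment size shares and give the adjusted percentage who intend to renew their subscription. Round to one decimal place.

Weight each group's respondent value by its population share:
  18–57, 1–9 employees: 0.32 × 62.1 = 19.872
  18–57, 10–49 employees: 0.5 × 67 = 33.5
  58+, 1–9 employees: 0.09 × 48.4 = 4.356
  58+, 10–49 employees: 0.09 × 62.7 = 5.643
Post-stratified estimate = 63.371 → 63.4%.

63.4%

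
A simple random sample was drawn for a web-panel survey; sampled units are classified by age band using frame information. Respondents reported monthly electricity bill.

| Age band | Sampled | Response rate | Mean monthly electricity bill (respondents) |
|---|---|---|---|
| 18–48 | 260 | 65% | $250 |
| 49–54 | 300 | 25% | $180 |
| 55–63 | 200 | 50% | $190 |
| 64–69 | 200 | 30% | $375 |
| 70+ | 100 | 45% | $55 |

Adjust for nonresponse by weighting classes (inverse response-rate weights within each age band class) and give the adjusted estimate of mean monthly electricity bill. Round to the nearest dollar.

$224

Weighting each respondent by the inverse class response rate inflates each class back to its sampled size, so the class weight is n_sampled:
  18–48: 260 × 250 = 65,000
  49–54: 300 × 180 = 54,000
  55–63: 200 × 190 = 38,000
  64–69: 200 × 375 = 75,000
  70+: 100 × 55 = 5500
Adjusted estimate = 237,500 / 1,060 = 224.057 → $224.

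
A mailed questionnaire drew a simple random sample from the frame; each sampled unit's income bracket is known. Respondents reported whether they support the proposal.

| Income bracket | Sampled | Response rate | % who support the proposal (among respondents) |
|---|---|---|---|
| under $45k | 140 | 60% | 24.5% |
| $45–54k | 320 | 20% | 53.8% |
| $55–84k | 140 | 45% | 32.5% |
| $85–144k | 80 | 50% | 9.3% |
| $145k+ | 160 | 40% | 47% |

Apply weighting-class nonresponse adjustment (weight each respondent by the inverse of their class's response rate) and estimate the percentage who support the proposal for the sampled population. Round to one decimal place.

39.8%

Each respondent's weight = sampled/responded in their class; summing within a class gives n_sampled, so:
  under $45k: 140 × 24.5 = 3430
  $45–54k: 320 × 53.8 = 17,216
  $55–84k: 140 × 32.5 = 4550
  $85–144k: 80 × 9.3 = 744
  $145k+: 160 × 47 = 7520
Adjusted estimate = 33,460 / 840 = 39.8333 → 39.8%.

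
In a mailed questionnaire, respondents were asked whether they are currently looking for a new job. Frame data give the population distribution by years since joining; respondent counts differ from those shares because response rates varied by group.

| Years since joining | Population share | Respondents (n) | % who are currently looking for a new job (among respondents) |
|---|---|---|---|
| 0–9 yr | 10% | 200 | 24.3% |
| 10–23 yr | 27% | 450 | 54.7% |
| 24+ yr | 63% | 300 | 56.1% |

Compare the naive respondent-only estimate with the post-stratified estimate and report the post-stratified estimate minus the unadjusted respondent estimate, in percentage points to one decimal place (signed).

Naive respondent-only estimate (weights = respondent counts):
  (200/950)×24.3 + (450/950)×54.7 + (300/950)×56.1 = 48.7421%
Post-stratified estimate weights by population shares:
  0.1×24.3 + 0.27×54.7 + 0.63×56.1 = 52.542%
Difference = 52.542 − 48.7421 = 3.7999 pp.

+3.8 percentage points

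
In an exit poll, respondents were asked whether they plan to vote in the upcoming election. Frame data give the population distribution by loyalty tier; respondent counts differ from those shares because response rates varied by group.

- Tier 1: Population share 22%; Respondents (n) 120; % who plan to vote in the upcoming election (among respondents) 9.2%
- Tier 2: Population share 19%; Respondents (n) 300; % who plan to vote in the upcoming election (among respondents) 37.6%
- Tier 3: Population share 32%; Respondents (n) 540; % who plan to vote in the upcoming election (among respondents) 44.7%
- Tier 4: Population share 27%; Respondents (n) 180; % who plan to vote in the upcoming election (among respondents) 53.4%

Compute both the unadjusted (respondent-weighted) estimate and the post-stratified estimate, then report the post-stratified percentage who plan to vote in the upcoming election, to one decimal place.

Without adjustment, the pooled respondent share is:
  (120/1140)×9.2 + (300/1140)×37.6 + (540/1140)×44.7 + (180/1140)×53.4 = 40.4684%
Post-stratified estimate weights by population shares:
  0.22×9.2 + 0.19×37.6 + 0.32×44.7 + 0.27×53.4 = 37.89%

37.9%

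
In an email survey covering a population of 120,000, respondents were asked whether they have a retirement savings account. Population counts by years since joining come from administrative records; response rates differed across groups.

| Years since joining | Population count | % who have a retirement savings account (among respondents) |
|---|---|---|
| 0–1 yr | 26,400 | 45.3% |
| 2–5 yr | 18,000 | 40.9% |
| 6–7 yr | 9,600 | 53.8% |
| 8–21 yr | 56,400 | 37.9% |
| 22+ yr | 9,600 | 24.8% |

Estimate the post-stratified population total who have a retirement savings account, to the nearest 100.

48,200

Apply each group's respondent rate to its population count:
  0–1 yr: 26,400 × 45.3% = 11959.2
  2–5 yr: 18,000 × 40.9% = 7362
  6–7 yr: 9,600 × 53.8% = 5164.8
  8–21 yr: 56,400 × 37.9% = 21375.6
  22+ yr: 9,600 × 24.8% = 2380.8
Estimated total = 48242.4 → 48,200.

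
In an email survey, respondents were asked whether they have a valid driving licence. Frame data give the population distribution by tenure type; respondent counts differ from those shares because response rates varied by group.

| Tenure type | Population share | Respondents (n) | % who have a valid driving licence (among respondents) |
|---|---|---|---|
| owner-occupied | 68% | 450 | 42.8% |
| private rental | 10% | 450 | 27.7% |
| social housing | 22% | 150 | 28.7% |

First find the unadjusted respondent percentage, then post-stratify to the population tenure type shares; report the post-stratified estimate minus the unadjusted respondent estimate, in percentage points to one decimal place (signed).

+3.9 percentage points

Without adjustment, the pooled respondent share is:
  (450/1050)×42.8 + (450/1050)×27.7 + (150/1050)×28.7 = 34.3143%
Post-stratified estimate weights by population shares:
  0.68×42.8 + 0.1×27.7 + 0.22×28.7 = 38.188%
Difference = 38.188 − 34.3143 = 3.8737 pp.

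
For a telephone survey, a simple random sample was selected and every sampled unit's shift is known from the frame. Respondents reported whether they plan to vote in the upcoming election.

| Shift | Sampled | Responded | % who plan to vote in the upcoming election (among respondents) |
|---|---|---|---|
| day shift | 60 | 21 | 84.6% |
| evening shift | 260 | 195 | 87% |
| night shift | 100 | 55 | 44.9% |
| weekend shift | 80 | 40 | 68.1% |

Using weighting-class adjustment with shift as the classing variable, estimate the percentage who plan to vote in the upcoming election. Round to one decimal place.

75.3%

Response rates by class: day shift 21/60 = 35%, evening shift 195/260 = 75%, night shift 55/100 = 55%, weekend shift 40/80 = 50%.
Each respondent's weight = sampled/responded in their class; summing within a class gives n_sampled, so:
  day shift: 60 × 84.6 = 5076
  evening shift: 260 × 87 = 22,620
  night shift: 100 × 44.9 = 4490
  weekend shift: 80 × 68.1 = 5448
Adjusted estimate = 37,634 / 500 = 75.268 → 75.3%.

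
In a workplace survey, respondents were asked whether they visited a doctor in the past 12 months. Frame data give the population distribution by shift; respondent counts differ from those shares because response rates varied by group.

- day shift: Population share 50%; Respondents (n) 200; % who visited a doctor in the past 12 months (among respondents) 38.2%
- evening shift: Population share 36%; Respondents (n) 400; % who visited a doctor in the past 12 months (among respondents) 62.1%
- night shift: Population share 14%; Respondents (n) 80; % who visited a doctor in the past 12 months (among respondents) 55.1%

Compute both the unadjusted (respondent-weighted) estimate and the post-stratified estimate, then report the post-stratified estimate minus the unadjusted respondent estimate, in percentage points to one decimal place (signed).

-5.1 percentage points

Without adjustment, the pooled respondent share is:
  (200/680)×38.2 + (400/680)×62.1 + (80/680)×55.1 = 54.2471%
Reweighting by population shift shares:
  0.5×38.2 + 0.36×62.1 + 0.14×55.1 = 49.17%
Difference = 49.17 − 54.2471 = -5.0771 pp.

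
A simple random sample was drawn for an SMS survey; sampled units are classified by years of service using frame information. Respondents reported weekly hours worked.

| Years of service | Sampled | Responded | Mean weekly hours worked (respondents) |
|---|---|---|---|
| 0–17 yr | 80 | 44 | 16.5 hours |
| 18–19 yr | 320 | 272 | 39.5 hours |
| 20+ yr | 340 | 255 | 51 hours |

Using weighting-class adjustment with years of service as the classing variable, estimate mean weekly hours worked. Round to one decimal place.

Class response rates: 0–17 yr 44/80 = 55%, 18–19 yr 272/320 = 85%, 20+ yr 255/340 = 75%.
With weight = n_sampled/n_responded per class, the weighted class total is n_sampled:
  0–17 yr: 80 × 16.5 = 1320
  18–19 yr: 320 × 39.5 = 12,640
  20+ yr: 340 × 51 = 17,340
Adjusted estimate = 31,300 / 740 = 42.2973 → 42.3.

42.3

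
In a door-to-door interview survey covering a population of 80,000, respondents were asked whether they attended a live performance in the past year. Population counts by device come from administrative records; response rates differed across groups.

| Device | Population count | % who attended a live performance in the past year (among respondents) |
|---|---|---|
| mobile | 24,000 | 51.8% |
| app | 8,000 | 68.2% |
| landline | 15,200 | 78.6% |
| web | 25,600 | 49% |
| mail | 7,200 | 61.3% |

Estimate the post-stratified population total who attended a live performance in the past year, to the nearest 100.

Estimated count per cell = population count × respondent percentage:
  mobile: 24,000 × 51.8% = 12,432
  app: 8,000 × 68.2% = 5456
  landline: 15,200 × 78.6% = 11947.2
  web: 25,600 × 49% = 12,544
  mail: 7,200 × 61.3% = 4413.6
Estimated total = 46792.8 → 46,800.

46,800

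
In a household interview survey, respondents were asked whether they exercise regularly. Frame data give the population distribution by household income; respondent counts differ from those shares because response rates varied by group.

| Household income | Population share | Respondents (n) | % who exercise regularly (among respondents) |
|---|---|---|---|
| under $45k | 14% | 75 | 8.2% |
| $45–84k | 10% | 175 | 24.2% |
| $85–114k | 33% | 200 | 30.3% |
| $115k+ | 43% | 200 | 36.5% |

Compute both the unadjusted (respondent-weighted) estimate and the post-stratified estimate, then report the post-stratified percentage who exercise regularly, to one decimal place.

29.3%

Naive respondent-only estimate (weights = respondent counts):
  (75/650)×8.2 + (175/650)×24.2 + (200/650)×30.3 + (200/650)×36.5 = 28.0154%
Reweighting by population household income shares:
  0.14×8.2 + 0.1×24.2 + 0.33×30.3 + 0.43×36.5 = 29.262%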